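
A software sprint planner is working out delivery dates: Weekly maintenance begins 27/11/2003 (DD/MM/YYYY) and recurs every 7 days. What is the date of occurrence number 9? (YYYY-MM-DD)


First occurrence: 2003-11-27 (occurrence 1)
Each occurrence is 7 days after the previous.
Occurrence 9 is 8 weeks after the first.
8 weeks = 56 days
2003-11-27 + 56 days = 2004-01-22

2004-01-22


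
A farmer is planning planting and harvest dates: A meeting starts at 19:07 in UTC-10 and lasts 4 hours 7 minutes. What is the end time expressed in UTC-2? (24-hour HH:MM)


Start: 19:07 in UTC-10
Step 1 - add duration:
  minutes: 7 + 7 = 14
  hours: 19 + 4 + 0 = 23
  end in UTC-10: 23:14
Step 2 - convert UTC-10 -> UTC-2:
  offset difference: -2 - (-10) = 8 hours
  23 + (8) = 31 -> mod 24 = 7
Result: 07:14 in UTC-2

07:14


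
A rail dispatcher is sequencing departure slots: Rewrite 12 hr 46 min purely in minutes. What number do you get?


Hours: 12
Extra minutes: 46
Minutes per hour: 60
Hours to minutes: 12 x 60 = 720
Total: 720 + 46 = 766

766


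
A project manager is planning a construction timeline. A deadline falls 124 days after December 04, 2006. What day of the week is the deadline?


Start: 2006-12-04 (Monday)
Step 1 - find target date: add 124 days
  2006-12-04 + 124 days = 2007-04-07
Step 2 - day of week:
  124 mod 7 = 5
  Monday + 5 days -> Saturday
Result: Saturday (2007-04-07)

Saturday


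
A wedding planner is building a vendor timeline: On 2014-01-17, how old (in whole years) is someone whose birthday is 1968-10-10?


Birth: 1968-10-10
Reference: 2014-01-17
Year difference: 2014 - 1968 = 46
Has birthday (10-10) occurred by 01-17? No
Birthday not yet reached this year -> subtract 1
Age in full years: 45

45


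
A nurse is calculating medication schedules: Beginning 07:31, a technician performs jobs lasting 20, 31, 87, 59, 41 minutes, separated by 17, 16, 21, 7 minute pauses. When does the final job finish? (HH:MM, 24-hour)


Start: 07:31 = 451 min from midnight
  after task 1 (20 min): 07:51
  after break (17 min): 08:08
  after task 2 (31 min): 08:39
  after break (16 min): 08:55
  after task 3 (87 min): 10:22
  after break (21 min): 10:43
  after task 4 (59 min): 11:42
  after break (7 min): 11:49
  after task 5 (41 min): 12:30
Total elapsed: 299 minutes
End time: 12:30

12:30


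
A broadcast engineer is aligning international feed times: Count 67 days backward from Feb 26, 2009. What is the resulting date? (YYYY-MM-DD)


Start: 2009-02-26
Subtracting 67 days
Days already passed in February: 26
After going back through February: 41 more days to subtract
January 2009: 31 days, 10 remaining
December 2008 has 31 days, need 10
Result: 2008-12-21

2008-12-21


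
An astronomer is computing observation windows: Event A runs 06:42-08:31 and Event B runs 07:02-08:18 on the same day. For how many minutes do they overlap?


Interval A: [402, 511] minutes from midnight
Interval B: [422, 498] minutes from midnight
Overlap start = max(402, 422) = 422
Overlap end = min(511, 498) = 498
Overlap = 498 - 422 = 76 minutes

76


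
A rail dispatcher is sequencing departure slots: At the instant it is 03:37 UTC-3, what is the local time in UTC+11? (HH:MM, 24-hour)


Local time: 03:37 at UTC-3 (offset -3h)
Target zone: UTC+11 (offset 11h)
Difference: 11 - (-3) = 14 hours
Calculation: 3 + (14) = 17
Result: 17:37

17:37


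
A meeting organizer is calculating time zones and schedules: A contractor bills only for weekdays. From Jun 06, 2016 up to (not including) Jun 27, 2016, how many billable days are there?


Start: 2016-06-06 (Monday)
End (exclusive): 2016-06-27 (Monday)
Total calendar days: 21
Full weeks: 21 // 7 = 3 -> 15 weekdays
Remaining 0 days starting on Monday:
Total business days: 15 + 0 = 15

15


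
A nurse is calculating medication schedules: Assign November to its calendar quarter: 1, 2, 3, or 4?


Month: November (month 11)
Q1: January-March (months 1-3)
Q2: April-June (months 4-6)
Q3: July-September (months 7-9)
Q4: October-December (months 10-12)
Month 11 falls in Q4

4


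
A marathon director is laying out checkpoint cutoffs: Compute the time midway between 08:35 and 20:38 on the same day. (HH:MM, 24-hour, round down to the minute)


Start time: 08:35 = 515 minutes from midnight
End time: 20:38 = 1238 minutes from midnight
Sum: 515 + 1238 = 1753
Midpoint: 1753 / 2 = 876 minutes
Convert: 876 / 60 = 14 hours, 36 minutes
Result: 14:36

14:36


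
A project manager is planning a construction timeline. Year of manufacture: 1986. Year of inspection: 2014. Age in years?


Birth year: 1986
Current year: 2014
Age = current year - birth year
Age = 2014 - 1986 = 28

28


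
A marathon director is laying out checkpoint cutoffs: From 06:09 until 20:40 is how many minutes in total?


Start time: 06:09 = 369 minutes from midnight
End time: 20:40 = 1240 minutes from midnight
Difference: 1240 - 369 = 871 minutes
That is 14 hours and 31 minutes

871


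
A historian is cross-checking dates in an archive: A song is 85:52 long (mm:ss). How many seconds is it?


Minutes: 85
Extra seconds: 52
Seconds per minute: 60
Minutes to seconds: 85 x 60 = 5100
Total: 5100 + 52 = 5152

5152


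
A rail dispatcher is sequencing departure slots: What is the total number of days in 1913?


Year: 1913
Check leap year rules:
Divisible by 4? No
1913 is not a leap year
Days: 365

365


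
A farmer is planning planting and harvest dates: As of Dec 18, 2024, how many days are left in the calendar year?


Start: December 18, 2024
End: December 31, 2024
Days left in December: 13
Total: 13 days

13


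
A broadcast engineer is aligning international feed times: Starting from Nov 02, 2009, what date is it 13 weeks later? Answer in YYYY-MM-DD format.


Start: 2009-11-02
Weeks to add: 13
Convert to days: 13 x 7 = 91 days
Add 91 days to 2009-11-02
Result: 2010-02-01

2010-02-01


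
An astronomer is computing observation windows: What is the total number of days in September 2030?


Month: September
Year: 2030
September is a 30-day month
Total: 30 days

30


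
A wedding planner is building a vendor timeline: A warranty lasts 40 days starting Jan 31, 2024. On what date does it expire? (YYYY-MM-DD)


Start: 2024-01-31
Adding 40 days
Days remaining in January: 0
After January: 40 days still to add
February 2024: 29 days, 11 remaining
March 2024 has 31 days, need 11
Result: 2024-03-11

2024-03-11


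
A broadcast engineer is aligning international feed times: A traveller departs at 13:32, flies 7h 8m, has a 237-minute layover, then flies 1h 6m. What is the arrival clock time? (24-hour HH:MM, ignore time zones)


Depart: 13:32
Leg 1: +428 min -> 20:40
Layover: +237 min -> 00:37
Leg 2: +66 min -> 01:43
Total travel: 731 minutes = 12h 11m
Arrival: 01:43

01:43


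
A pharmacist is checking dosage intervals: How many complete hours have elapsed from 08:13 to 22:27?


Start: 08:13
End: 22:27
Hour difference: 22 - 8 = 14 hours
Minute difference: 27 - 13 = 14 minutes
Total minutes: 854
Complete hours: 854 / 60 = 14 (remainder 14)

14


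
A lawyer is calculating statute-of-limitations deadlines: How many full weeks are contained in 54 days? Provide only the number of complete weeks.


Total days: 54
Days per week: 7
Division: 54 / 7 = 7 remainder 5
Complete weeks: 7
Remaining days: 5

7


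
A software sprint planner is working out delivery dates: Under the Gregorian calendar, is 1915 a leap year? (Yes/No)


Year: 1915
Divisible by 4? 1915 / 4 = 478.75 -> No
Not divisible by 4, so NOT a leap year

No


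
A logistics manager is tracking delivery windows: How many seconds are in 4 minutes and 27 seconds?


Minutes: 4
Seconds: 27
Convert minutes to seconds: 4 x 60 = 240
Add remaining seconds: 240 + 27 = 267

267


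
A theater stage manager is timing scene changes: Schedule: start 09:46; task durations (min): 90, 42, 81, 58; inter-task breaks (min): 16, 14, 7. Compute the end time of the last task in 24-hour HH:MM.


Start: 09:46 = 586 min from midnight
  after task 1 (90 min): 11:16
  after break (16 min): 11:32
  after task 2 (42 min): 12:14
  after break (14 min): 12:28
  after task 3 (81 min): 13:49
  after break (7 min): 13:56
  after task 4 (58 min): 14:54
Total elapsed: 308 minutes
End time: 14:54

14:54


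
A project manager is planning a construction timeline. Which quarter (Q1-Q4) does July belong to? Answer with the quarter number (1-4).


Month: July (month 7)
Q1: January-March (months 1-3)
Q2: April-June (months 4-6)
Q3: July-September (months 7-9)
Q4: October-December (months 10-12)
Month 7 falls in Q3

3


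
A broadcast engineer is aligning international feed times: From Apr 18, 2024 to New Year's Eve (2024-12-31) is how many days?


Start: April 18, 2024
End: December 31, 2024
Days left in April: 12
May: 31
June: 30
July: 31
August: 31
... plus remaining months
Sum of remaining months: 245
Total: 12 + 245 = 257

257


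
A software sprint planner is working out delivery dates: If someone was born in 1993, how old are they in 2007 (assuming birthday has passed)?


Birth year: 1993
Current year: 2007
Age = current year - birth year
Age = 2007 - 1993 = 14

14


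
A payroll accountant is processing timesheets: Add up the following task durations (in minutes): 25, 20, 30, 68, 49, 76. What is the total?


Durations: 25, 20, 30, 68, 49, 76
Running sum: 25
+ 20 = 45
+ 30 = 75
+ 68 = 143
+ 49 = 192
+ 76 = 268
Total duration: 268 minutes
That is 4 hours and 28 minutes

268


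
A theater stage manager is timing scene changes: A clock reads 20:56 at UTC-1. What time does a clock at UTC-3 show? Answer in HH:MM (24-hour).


Local time: 20:56 at UTC-1 (offset -1h)
Target zone: UTC-3 (offset -3h)
Difference: -3 - (-1) = -2 hours
Calculation: 20 + (-2) = 18
Result: 18:56

18:56


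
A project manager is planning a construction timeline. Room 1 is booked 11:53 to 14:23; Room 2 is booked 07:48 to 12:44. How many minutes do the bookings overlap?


Interval A: [713, 863] minutes from midnight
Interval B: [468, 764] minutes from midnight
Overlap start = max(713, 468) = 713
Overlap end = min(863, 764) = 764
Overlap = 764 - 713 = 51 minutes

51


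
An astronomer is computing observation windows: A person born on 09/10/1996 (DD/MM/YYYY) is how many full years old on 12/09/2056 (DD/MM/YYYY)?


Birth: 1996-10-09
Reference: 2056-09-12
Year difference: 2056 - 1996 = 60
Has birthday (10-09) occurred by 09-12? No
Birthday not yet reached this year -> subtract 1
Age in full years: 59

59


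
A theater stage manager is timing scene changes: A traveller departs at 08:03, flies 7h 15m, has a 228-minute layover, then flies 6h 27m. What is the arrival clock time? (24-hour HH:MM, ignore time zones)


Depart: 08:03
Leg 1: +435 min -> 15:18
Layover: +228 min -> 19:06
Leg 2: +387 min -> 01:33
Total travel: 1050 minutes = 17h 30m
Arrival: 01:33

01:33


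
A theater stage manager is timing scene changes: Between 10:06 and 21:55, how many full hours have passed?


Start: 10:06
End: 21:55
Hour difference: 21 - 10 = 11 hours
Minute difference: 55 - 6 = 49 minutes
Total minutes: 709
Complete hours: 709 / 60 = 11 (remainder 49)

11


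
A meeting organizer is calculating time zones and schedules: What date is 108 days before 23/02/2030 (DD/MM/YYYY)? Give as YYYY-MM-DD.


Start: 2030-02-23
Subtracting 108 days
Days already passed in February: 23
After going back through February: 85 more days to subtract
January 2030: 31 days, 54 remaining
December 2029: 31 days, 23 remaining
November 2029 has 30 days, need 23
Result: 2029-11-07

2029-11-07


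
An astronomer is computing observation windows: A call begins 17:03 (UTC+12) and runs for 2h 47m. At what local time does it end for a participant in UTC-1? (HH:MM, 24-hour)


Start: 17:03 in UTC+12
Step 1 - add duration:
  minutes: 3 + 47 = 50
  hours: 17 + 2 + 0 = 19
  end in UTC+12: 19:50
Step 2 - convert UTC+12 -> UTC-1:
  offset difference: -1 - (12) = -13 hours
  19 + (-13) = 6 -> mod 24 = 6
Result: 06:50 in UTC-1

06:50


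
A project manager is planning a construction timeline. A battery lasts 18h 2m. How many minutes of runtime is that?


Hours: 18
Extra minutes: 2
Minutes per hour: 60
Hours to minutes: 18 x 60 = 1080
Total: 1080 + 2 = 1082

1082


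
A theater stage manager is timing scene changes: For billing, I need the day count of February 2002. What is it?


Month: February
Year: 2002
2002 is not a leap year
February has 28 days
Total: 28 days

28


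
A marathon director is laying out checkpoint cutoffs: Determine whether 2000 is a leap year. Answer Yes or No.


Year: 2000
Divisible by 4? 2000 / 4 = 500.0 -> Yes
Divisible by 100? 2000 / 100 = 20.0 -> Yes
Divisible by 400? 2000 / 400 = 5.0 -> Yes
Divisible by 400, so it IS a leap year

Yes


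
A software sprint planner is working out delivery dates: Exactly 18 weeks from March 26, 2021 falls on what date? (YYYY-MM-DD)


Start: 2021-03-26
Weeks to add: 18
Convert to days: 18 x 7 = 126 days
Add 126 days to 2021-03-26
Result: 2021-07-30

2021-07-30


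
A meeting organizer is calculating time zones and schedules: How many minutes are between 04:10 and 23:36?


Start time: 04:10 = 250 minutes from midnight
End time: 23:36 = 1416 minutes from midnight
Difference: 1416 - 250 = 1166 minutes
That is 19 hours and 26 minutes

1166


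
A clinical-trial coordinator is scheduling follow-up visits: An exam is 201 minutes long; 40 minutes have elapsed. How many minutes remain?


Total budget: 201 minutes
Time used: 40 minutes
Remaining: 201 - 40 = 161 minutes
Percent used: 19.9%
Percent remaining: 80.1%

161


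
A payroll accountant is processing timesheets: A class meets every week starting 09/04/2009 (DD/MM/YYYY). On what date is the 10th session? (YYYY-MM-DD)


First occurrence: 2009-04-09 (occurrence 1)
Each occurrence is 7 days after the previous.
Occurrence 10 is 9 weeks after the first.
9 weeks = 63 days
2009-04-09 + 63 days = 2009-06-11

2009-06-11


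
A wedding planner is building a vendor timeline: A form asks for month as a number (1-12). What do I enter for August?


Calendar month order:
7. July
8. August <--
9. September
August is month number 8

8


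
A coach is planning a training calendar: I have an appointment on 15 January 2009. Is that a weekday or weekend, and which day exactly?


Date: 2009-01-15
January 1, 2009 is a Thursday
Day of year: 15
Offset from Jan 1: 14 days
14 mod 7 = 0
Result: Thursday

Thursday


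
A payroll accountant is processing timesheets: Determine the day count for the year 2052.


Year: 2052
Check leap year rules:
Divisible by 4? Yes
Divisible by 100? No
2052 is a leap year
Days: 366

366


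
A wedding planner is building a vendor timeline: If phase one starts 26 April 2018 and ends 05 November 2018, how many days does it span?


Start date: 2018-04-26
End date: 2018-11-05
Apr 2018: +5 days
May 2018: +31 days
Jun 2018: +30 days
... (5 more months)
Total: 193 days

193


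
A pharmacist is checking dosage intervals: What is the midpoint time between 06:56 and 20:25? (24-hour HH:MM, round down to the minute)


Start time: 06:56 = 416 minutes from midnight
End time: 20:25 = 1225 minutes from midnight
Sum: 416 + 1225 = 1641
Midpoint: 1641 / 2 = 820 minutes
Convert: 820 / 60 = 13 hours, 40 minutes
Result: 13:40

13:40


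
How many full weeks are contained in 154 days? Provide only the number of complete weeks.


Total days: 154
Days per week: 7
Division: 154 / 7 = 22 remainder 0
Complete weeks: 22
Remaining days: 0

22


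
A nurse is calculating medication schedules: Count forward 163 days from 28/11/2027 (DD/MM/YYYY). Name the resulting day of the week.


Start: 2027-11-28 (Sunday)
Step 1 - find target date: add 163 days
  2027-11-28 + 163 days = 2028-05-09
Step 2 - day of week:
  163 mod 7 = 2
  Sunday + 2 days -> Tuesday
Result: Tuesday (2028-05-09)

Tuesday


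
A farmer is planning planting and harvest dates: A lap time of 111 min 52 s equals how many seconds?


Minutes: 111
Seconds: 52
Convert minutes to seconds: 111 x 60 = 6660
Add remaining seconds: 6660 + 52 = 6712

6712


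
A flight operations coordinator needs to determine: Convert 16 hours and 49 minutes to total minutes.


Hours: 16
Minutes: 49
Convert hours to minutes: 16 x 60 = 960
Add remaining minutes: 960 + 49 = 1009

1009


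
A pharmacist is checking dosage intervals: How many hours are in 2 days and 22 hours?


Days: 2
Extra hours: 22
Hours per day: 24
Days to hours: 2 x 24 = 48
Total: 48 + 22 = 70

70


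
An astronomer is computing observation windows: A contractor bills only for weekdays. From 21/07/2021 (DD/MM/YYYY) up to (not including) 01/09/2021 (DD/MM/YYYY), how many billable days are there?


Start: 2021-07-21 (Wednesday)
End (exclusive): 2021-09-01 (Wednesday)
Total calendar days: 42
Full weeks: 42 // 7 = 6 -> 30 weekdays
Remaining 0 days starting on Wednesday:
Total business days: 30 + 0 = 30

30


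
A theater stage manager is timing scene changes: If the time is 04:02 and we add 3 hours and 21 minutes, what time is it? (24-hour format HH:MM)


Start time: 04:02
Adding: 3 hours 21 minutes
Minutes: 2 + 21 = 23
Hours: 4 + 3 + 0 = 7
Result: 07:23

07:23


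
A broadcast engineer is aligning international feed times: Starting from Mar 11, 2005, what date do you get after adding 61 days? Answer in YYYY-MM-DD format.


Start: 2005-03-11
Adding 61 days
Days remaining in March: 20
After March: 41 days still to add
April 2005: 30 days, 11 remaining
May 2005 has 31 days, need 11
Result: 2005-05-11

2005-05-11


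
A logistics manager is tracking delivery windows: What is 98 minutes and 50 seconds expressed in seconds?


Minutes: 98
Extra seconds: 50
Seconds per minute: 60
Minutes to seconds: 98 x 60 = 5880
Total: 5880 + 50 = 5930

5930


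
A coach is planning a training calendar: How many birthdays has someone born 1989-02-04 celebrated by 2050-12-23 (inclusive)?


Birth: 1989-02-04
Reference: 2050-12-23
Year difference: 2050 - 1989 = 61
Has birthday (02-04) occurred by 12-23? Yes
Age in full years: 61

61


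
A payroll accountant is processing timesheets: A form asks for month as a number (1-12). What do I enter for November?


Calendar month order:
10. October
11. November <--
12. December
November is month number 11

11


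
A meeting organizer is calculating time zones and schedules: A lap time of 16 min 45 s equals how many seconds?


Minutes: 16
Seconds: 45
Convert minutes to seconds: 16 x 60 = 960
Add remaining seconds: 960 + 45 = 1005

1005


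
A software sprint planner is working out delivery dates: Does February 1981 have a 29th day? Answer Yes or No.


Year: 1981
Divisible by 4? 1981 / 4 = 495.25 -> No
Not divisible by 4, so NOT a leap year

No


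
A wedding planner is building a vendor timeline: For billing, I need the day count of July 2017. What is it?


Month: July
Year: 2017
July is a 31-day month
Total: 31 days

31


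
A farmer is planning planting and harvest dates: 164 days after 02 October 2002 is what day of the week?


Start: 2002-10-02 (Wednesday)
Step 1 - find target date: add 164 days
  2002-10-02 + 164 days = 2003-03-15
Step 2 - day of week:
  164 mod 7 = 3
  Wednesday + 3 days -> Saturday
Result: Saturday (2003-03-15)

Saturday


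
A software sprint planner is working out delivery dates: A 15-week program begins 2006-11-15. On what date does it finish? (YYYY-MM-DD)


Start: 2006-11-15
Weeks to add: 15
Convert to days: 15 x 7 = 105 days
Add 105 days to 2006-11-15
Result: 2007-02-28

2007-02-28


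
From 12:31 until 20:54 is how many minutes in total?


Start time: 12:31 = 751 minutes from midnight
End time: 20:54 = 1254 minutes from midnight
Difference: 1254 - 751 = 503 minutes
That is 8 hours and 23 minutes

503


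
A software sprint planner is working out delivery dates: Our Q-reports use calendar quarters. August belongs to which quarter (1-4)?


Month: August (month 8)
Q1: January-March (months 1-3)
Q2: April-June (months 4-6)
Q3: July-September (months 7-9)
Q4: October-December (months 10-12)
Month 8 falls in Q3

3


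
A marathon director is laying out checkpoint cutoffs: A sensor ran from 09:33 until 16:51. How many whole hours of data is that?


Start: 09:33
End: 16:51
Hour difference: 16 - 9 = 7 hours
Minute difference: 51 - 33 = 18 minutes
Total minutes: 438
Complete hours: 438 / 60 = 7 (remainder 18)

7


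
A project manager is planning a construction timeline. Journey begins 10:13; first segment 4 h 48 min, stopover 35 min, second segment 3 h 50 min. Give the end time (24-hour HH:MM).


Depart: 10:13
Leg 1: +288 min -> 15:01
Layover: +35 min -> 15:36
Leg 2: +230 min -> 19:26
Total travel: 553 minutes = 9h 13m
Arrival: 19:26

19:26


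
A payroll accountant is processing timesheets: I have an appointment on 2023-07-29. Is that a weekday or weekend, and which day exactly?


Date: 2023-07-29
January 1, 2023 is a Sunday
Day of year: 210
Offset from Jan 1: 209 days
209 mod 7 = 6
Result: Saturday

Saturday


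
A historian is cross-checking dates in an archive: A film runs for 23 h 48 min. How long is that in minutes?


Hours: 23
Minutes: 48
Convert hours to minutes: 23 x 60 = 1380
Add remaining minutes: 1380 + 48 = 1428

1428


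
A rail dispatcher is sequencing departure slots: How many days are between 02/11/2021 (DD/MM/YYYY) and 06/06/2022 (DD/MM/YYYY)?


Start date: 2021-11-02
End date: 2022-06-06
Nov 2021: +29 days
Dec 2021: +31 days
Jan 2022: +31 days
... (5 more months)
Total: 216 days

216


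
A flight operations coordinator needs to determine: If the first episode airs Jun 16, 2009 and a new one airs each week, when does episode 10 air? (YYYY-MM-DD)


First occurrence: 2009-06-16 (occurrence 1)
Each occurrence is 7 days after the previous.
Occurrence 10 is 9 weeks after the first.
9 weeks = 63 days
2009-06-16 + 63 days = 2009-08-18

2009-08-18


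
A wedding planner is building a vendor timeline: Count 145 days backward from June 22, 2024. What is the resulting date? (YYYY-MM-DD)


Start: 2024-06-22
Subtracting 145 days
Days already passed in June: 22
After going back through June: 123 more days to subtract
May 2024: 31 days, 92 remaining
April 2024: 30 days, 62 remaining
March 2024: 31 days, 31 remaining
February 2024: 29 days, 2 remaining
Result: 2024-01-29

2024-01-29


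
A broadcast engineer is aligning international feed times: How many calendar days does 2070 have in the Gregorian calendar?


Year: 2070
Check leap year rules:
Divisible by 4? No
2070 is not a leap year
Days: 365

365


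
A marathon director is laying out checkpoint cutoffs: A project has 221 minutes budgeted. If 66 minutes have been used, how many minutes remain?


Total budget: 221 minutes
Time used: 66 minutes
Remaining: 221 - 66 = 155 minutes
Percent used: 29.9%
Percent remaining: 70.1%

155


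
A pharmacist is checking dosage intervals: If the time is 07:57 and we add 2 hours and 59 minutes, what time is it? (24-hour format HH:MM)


Start time: 07:57
Adding: 2 hours 59 minutes
Minutes: 57 + 59 = 116
Minute overflow: 116 >= 60, so carry 1 hour, minutes = 56
Hours: 7 + 2 + 1 = 10
Result: 10:56

10:56


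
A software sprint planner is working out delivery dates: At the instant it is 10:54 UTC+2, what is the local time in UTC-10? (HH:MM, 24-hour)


Local time: 10:54 at UTC+2 (offset 2h)
Target zone: UTC-10 (offset -10h)
Difference: -10 - (2) = -12 hours
Calculation: 10 + (-12) = -2
Wraparound: (-2) mod 24 = 22
Result: 22:54

22:54


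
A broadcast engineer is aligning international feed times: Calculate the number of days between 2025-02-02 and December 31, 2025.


Start: February 02, 2025
End: December 31, 2025
Days left in February: 26
March: 31
April: 30
May: 31
June: 30
... plus remaining months
Sum of remaining months: 306
Total: 26 + 306 = 332

332


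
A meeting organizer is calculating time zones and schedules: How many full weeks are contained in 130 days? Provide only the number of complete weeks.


Total days: 130
Days per week: 7
Division: 130 / 7 = 18 remainder 4
Complete weeks: 18
Remaining days: 4

18


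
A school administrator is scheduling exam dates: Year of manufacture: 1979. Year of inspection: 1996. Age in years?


Birth year: 1979
Current year: 1996
Age = current year - birth year
Age = 1996 - 1979 = 17

17


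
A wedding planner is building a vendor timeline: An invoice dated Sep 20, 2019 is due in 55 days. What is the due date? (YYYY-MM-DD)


Start: 2019-09-20
Adding 55 days
Days remaining in September: 10
After September: 45 days still to add
October 2019: 31 days, 14 remaining
November 2019 has 30 days, need 14
Result: 2019-11-14

2019-11-14


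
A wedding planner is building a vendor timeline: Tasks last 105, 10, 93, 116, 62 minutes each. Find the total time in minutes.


Durations: 105, 10, 93, 116, 62
Running sum: 105
+ 10 = 115
+ 93 = 208
+ 116 = 324
+ 62 = 386
Total duration: 386 minutes
That is 6 hours and 26 minutes

386


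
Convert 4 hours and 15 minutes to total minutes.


Hours: 4
Extra minutes: 15
Minutes per hour: 60
Hours to minutes: 4 x 60 = 240
Total: 240 + 15 = 255

255


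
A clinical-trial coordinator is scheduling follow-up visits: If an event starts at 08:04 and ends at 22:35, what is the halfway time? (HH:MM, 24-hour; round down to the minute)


Start time: 08:04 = 484 minutes from midnight
End time: 22:35 = 1355 minutes from midnight
Sum: 484 + 1355 = 1839
Midpoint: 1839 / 2 = 919 minutes
Convert: 919 / 60 = 15 hours, 19 minutes
Result: 15:19

15:19


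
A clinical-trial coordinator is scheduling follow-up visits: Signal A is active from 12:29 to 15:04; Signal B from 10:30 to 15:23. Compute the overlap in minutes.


Interval A: [749, 904] minutes from midnight
Interval B: [630, 923] minutes from midnight
Overlap start = max(749, 630) = 749
Overlap end = min(904, 923) = 904
Overlap = 904 - 749 = 155 minutes

155


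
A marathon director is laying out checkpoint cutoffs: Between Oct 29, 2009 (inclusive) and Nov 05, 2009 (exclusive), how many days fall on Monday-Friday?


Start: 2009-10-29 (Thursday)
End (exclusive): 2009-11-05 (Thursday)
Total calendar days: 7
Full weeks: 7 // 7 = 1 -> 5 weekdays
Remaining 0 days starting on Thursday:
Total business days: 5 + 0 = 5

5


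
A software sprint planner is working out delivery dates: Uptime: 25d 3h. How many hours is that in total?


Days: 25
Extra hours: 3
Hours per day: 24
Days to hours: 25 x 24 = 600
Total: 600 + 3 = 603

603


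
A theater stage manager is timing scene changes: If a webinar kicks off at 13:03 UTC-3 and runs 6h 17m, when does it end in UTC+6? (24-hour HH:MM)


Start: 13:03 in UTC-3
Step 1 - add duration:
  minutes: 3 + 17 = 20
  hours: 13 + 6 + 0 = 19
  end in UTC-3: 19:20
Step 2 - convert UTC-3 -> UTC+6:
  offset difference: 6 - (-3) = 9 hours
  19 + (9) = 28 -> mod 24 = 4
Result: 04:20 in UTC+6

04:20


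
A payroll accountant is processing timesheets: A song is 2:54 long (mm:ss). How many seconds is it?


Minutes: 2
Extra seconds: 54
Seconds per minute: 60
Minutes to seconds: 2 x 60 = 120
Total: 120 + 54 = 174

174


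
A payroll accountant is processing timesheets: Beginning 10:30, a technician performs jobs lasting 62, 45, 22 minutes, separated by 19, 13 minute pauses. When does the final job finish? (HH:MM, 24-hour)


Start: 10:30 = 630 min from midnight
  after task 1 (62 min): 11:32
  after break (19 min): 11:51
  after task 2 (45 min): 12:36
  after break (13 min): 12:49
  after task 3 (22 min): 13:11
Total elapsed: 161 minutes
End time: 13:11

13:11


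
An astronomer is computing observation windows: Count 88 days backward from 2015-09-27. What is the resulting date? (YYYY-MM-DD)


Start: 2015-09-27
Subtracting 88 days
Days already passed in September: 27
After going back through September: 61 more days to subtract
August 2015: 31 days, 30 remaining
July 2015 has 31 days, need 30
Result: 2015-07-01

2015-07-01


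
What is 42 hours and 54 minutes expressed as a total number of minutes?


Hours: 42
Minutes: 54
Convert hours to minutes: 42 x 60 = 2520
Add remaining minutes: 2520 + 54 = 2574

2574


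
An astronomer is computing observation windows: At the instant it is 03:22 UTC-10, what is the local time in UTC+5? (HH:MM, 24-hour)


Local time: 03:22 at UTC-10 (offset -10h)
Target zone: UTC+5 (offset 5h)
Difference: 5 - (-10) = 15 hours
Calculation: 3 + (15) = 18
Result: 18:22

18:22


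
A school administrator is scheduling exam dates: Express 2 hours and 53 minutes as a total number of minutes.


Hours: 2
Extra minutes: 53
Minutes per hour: 60
Hours to minutes: 2 x 60 = 120
Total: 120 + 53 = 173

173


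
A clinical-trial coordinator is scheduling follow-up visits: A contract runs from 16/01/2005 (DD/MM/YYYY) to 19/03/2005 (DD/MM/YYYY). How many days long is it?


Start date: 2005-01-16
End date: 2005-03-19
Jan 2005: +16 days
Feb 2005: +28 days
Mar 2005: +18 days
Total: 62 days

62


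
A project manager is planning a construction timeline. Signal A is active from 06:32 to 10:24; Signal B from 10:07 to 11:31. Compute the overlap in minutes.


Interval A: [392, 624] minutes from midnight
Interval B: [607, 691] minutes from midnight
Overlap start = max(392, 607) = 607
Overlap end = min(624, 691) = 624
Overlap = 624 - 607 = 17 minutes

17


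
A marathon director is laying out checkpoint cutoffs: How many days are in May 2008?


Month: May
Year: 2008
May is a 31-day month
Total: 31 days

31


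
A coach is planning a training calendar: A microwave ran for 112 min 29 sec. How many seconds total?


Minutes: 112
Extra seconds: 29
Seconds per minute: 60
Minutes to seconds: 112 x 60 = 6720
Total: 6720 + 29 = 6749

6749


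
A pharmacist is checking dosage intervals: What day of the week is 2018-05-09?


Date: 2018-05-09
January 1, 2018 is a Monday
Day of year: 129
Offset from Jan 1: 128 days
128 mod 7 = 2
Result: Wednesday

Wednesday


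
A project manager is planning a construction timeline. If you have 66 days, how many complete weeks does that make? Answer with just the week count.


Total days: 66
Days per week: 7
Division: 66 / 7 = 9 remainder 3
Complete weeks: 9
Remaining days: 3

9


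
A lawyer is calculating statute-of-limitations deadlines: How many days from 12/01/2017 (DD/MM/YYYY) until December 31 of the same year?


Start: January 12, 2017
End: December 31, 2017
Days left in January: 19
February: 28
March: 31
April: 30
May: 31
... plus remaining months
Sum of remaining months: 334
Total: 19 + 334 = 353

353


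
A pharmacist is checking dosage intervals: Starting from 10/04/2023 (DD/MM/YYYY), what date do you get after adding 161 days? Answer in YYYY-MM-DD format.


Start: 2023-04-10
Adding 161 days
Days remaining in April: 20
After April: 141 days still to add
May 2023: 31 days, 110 remaining
June 2023: 30 days, 80 remaining
July 2023: 31 days, 49 remaining
August 2023: 31 days, 18 remaining
Result: 2023-09-18

2023-09-18


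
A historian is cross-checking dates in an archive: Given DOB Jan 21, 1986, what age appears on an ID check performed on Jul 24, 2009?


Birth: 1986-01-21
Reference: 2009-07-24
Year difference: 2009 - 1986 = 23
Has birthday (01-21) occurred by 07-24? Yes
Age in full years: 23

23


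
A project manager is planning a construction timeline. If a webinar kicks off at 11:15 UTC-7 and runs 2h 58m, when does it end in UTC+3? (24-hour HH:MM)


Start: 11:15 in UTC-7
Step 1 - add duration:
  minutes: 15 + 58 = 73 (carry 1h)
  hours: 11 + 2 + 1 = 14
  end in UTC-7: 14:13
Step 2 - convert UTC-7 -> UTC+3:
  offset difference: 3 - (-7) = 10 hours
  14 + (10) = 24 -> mod 24 = 0
Result: 00:13 in UTC+3

00:13


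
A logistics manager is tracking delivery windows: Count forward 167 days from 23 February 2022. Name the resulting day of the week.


Start: 2022-02-23 (Wednesday)
Step 1 - find target date: add 167 days
  2022-02-23 + 167 days = 2022-08-09
Step 2 - day of week:
  167 mod 7 = 6
  Wednesday + 6 days -> Tuesday
Result: Tuesday (2022-08-09)

Tuesday


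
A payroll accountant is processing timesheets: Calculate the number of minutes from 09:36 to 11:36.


Start time: 09:36 = 576 minutes from midnight
End time: 11:36 = 696 minutes from midnight
Difference: 696 - 576 = 120 minutes
That is 2 hours and 0 minutes

120


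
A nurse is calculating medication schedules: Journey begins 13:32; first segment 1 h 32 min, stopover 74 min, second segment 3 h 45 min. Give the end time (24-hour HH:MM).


Depart: 13:32
Leg 1: +92 min -> 15:04
Layover: +74 min -> 16:18
Leg 2: +225 min -> 20:03
Total travel: 391 minutes = 6h 31m
Arrival: 20:03

20:03


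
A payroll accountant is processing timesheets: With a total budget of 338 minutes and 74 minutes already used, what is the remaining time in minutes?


Total budget: 338 minutes
Time used: 74 minutes
Remaining: 338 - 74 = 264 minutes
Percent used: 21.9%
Percent remaining: 78.1%

264


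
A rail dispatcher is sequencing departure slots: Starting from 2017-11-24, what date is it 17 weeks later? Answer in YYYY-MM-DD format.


Start: 2017-11-24
Weeks to add: 17
Convert to days: 17 x 7 = 119 days
Add 119 days to 2017-11-24
Result: 2018-03-23

2018-03-23


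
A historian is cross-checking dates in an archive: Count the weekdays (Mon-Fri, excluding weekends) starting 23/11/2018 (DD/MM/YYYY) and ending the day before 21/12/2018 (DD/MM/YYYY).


Start: 2018-11-23 (Friday)
End (exclusive): 2018-12-21 (Friday)
Total calendar days: 28
Full weeks: 28 // 7 = 4 -> 20 weekdays
Remaining 0 days starting on Friday:
Total business days: 20 + 0 = 20

20


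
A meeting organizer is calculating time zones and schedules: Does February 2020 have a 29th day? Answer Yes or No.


Year: 2020
Divisible by 4? 2020 / 4 = 505.0 -> Yes
Divisible by 100? 2020 / 100 = 20.2 -> No
Divisible by 4 but not 100, so it IS a leap year

Yes


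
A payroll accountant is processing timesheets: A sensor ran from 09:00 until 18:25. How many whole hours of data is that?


Start: 09:00
End: 18:25
Hour difference: 18 - 9 = 9 hours
Minute difference: 25 - 0 = 25 minutes
Total minutes: 565
Complete hours: 565 / 60 = 9 (remainder 25)

9


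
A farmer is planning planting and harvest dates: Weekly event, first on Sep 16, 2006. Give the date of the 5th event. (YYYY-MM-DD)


First occurrence: 2006-09-16 (occurrence 1)
Each occurrence is 7 days after the previous.
Occurrence 5 is 4 weeks after the first.
4 weeks = 28 days
2006-09-16 + 28 days = 2006-10-14

2006-10-14


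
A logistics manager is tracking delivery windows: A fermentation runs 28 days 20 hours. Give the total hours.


Days: 28
Extra hours: 20
Hours per day: 24
Days to hours: 28 x 24 = 672
Total: 672 + 20 = 692

692


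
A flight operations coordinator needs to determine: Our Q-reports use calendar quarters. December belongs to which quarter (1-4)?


Month: December (month 12)
Q1: January-March (months 1-3)
Q2: April-June (months 4-6)
Q3: July-September (months 7-9)
Q4: October-December (months 10-12)
Month 12 falls in Q4

4


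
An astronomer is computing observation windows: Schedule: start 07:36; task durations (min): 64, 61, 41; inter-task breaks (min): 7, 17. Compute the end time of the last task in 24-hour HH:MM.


Start: 07:36 = 456 min from midnight
  after task 1 (64 min): 08:40
  after break (7 min): 08:47
  after task 2 (61 min): 09:48
  after break (17 min): 10:05
  after task 3 (41 min): 10:46
Total elapsed: 190 minutes
End time: 10:46

10:46


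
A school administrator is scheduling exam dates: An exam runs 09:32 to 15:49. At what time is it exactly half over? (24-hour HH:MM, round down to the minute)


Start time: 09:32 = 572 minutes from midnight
End time: 15:49 = 949 minutes from midnight
Sum: 572 + 949 = 1521
Midpoint: 1521 / 2 = 760 minutes
Convert: 760 / 60 = 12 hours, 40 minutes
Result: 12:40

12:40


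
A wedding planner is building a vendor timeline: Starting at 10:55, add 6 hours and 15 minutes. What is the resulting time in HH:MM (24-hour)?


Start time: 10:55
Adding: 6 hours 15 minutes
Minutes: 55 + 15 = 70
Minute overflow: 70 >= 60, so carry 1 hour, minutes = 10
Hours: 10 + 6 + 1 = 17
Result: 17:10

17:10


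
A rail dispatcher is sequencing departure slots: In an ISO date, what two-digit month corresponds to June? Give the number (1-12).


Calendar month order:
5. May
6. June <--
7. July
June is month number 6

6


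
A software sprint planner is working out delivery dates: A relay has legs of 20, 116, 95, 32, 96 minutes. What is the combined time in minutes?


Durations: 20, 116, 95, 32, 96
Running sum: 20
+ 116 = 136
+ 95 = 231
+ 32 = 263
+ 96 = 359
Total duration: 359 minutes
That is 5 hours and 59 minutes

359


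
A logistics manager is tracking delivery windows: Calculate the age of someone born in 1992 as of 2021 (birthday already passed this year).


Birth year: 1992
Current year: 2021
Age = current year - birth year
Age = 2021 - 1992 = 29

29


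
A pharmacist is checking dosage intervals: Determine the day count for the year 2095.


Year: 2095
Check leap year rules:
Divisible by 4? No
2095 is not a leap year
Days: 365

365


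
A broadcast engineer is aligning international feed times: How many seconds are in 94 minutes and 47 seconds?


Minutes: 94
Seconds: 47
Convert minutes to seconds: 94 x 60 = 5640
Add remaining seconds: 5640 + 47 = 5687

5687


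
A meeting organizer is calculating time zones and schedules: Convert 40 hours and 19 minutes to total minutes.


Hours: 40
Minutes: 19
Convert hours to minutes: 40 x 60 = 2400
Add remaining minutes: 2400 + 19 = 2419

2419


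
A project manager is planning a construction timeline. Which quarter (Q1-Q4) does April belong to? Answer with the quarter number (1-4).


Month: April (month 4)
Q1: January-March (months 1-3)
Q2: April-June (months 4-6)
Q3: July-September (months 7-9)
Q4: October-December (months 10-12)
Month 4 falls in Q2

2


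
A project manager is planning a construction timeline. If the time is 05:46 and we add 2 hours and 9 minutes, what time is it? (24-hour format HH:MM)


Start time: 05:46
Adding: 2 hours 9 minutes
Minutes: 46 + 9 = 55
Hours: 5 + 2 + 0 = 7
Result: 07:55

07:55


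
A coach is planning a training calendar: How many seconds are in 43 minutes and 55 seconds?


Minutes: 43
Extra seconds: 55
Seconds per minute: 60
Minutes to seconds: 43 x 60 = 2580
Total: 2580 + 55 = 2635

2635


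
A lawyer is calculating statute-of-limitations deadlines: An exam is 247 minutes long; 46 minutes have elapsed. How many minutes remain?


Total budget: 247 minutes
Time used: 46 minutes
Remaining: 247 - 46 = 201 minutes
Percent used: 18.6%
Percent remaining: 81.4%

201


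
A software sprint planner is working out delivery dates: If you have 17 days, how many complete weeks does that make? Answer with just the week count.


Total days: 17
Days per week: 7
Division: 17 / 7 = 2 remainder 3
Complete weeks: 2
Remaining days: 3

2


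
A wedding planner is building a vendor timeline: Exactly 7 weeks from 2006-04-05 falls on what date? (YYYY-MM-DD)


Start: 2006-04-05
Weeks to add: 7
Convert to days: 7 x 7 = 49 days
Add 49 days to 2006-04-05
Result: 2006-05-24

2006-05-24


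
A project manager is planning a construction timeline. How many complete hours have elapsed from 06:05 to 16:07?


Start: 06:05
End: 16:07
Hour difference: 16 - 6 = 10 hours
Minute difference: 7 - 5 = 2 minutes
Total minutes: 602
Complete hours: 602 / 60 = 10 (remainder 2)

10


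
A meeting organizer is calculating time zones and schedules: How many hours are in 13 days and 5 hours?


Days: 13
Extra hours: 5
Hours per day: 24
Days to hours: 13 x 24 = 312
Total: 312 + 5 = 317

317
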